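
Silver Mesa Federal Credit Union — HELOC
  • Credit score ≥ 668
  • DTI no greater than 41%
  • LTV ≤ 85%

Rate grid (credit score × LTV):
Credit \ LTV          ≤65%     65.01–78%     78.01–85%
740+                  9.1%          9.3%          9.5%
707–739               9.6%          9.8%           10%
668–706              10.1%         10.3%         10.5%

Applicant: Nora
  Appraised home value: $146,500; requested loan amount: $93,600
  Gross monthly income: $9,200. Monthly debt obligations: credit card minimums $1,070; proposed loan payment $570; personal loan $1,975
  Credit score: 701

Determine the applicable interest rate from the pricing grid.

10.1%

Credit score 701 ≥ 668; Total monthly debts = (1,070 + 570 + 1,975) = 3,615. DTI: 3,615 ÷ 9,200 = 39.3%, within the 41% cap
Loan-to-value = 93,600/146,500 = 63.9% — pass (85% max)
Row: 701 falls in 668–706. Column: 63.9% falls in ≤65%. Rate = 10.1%.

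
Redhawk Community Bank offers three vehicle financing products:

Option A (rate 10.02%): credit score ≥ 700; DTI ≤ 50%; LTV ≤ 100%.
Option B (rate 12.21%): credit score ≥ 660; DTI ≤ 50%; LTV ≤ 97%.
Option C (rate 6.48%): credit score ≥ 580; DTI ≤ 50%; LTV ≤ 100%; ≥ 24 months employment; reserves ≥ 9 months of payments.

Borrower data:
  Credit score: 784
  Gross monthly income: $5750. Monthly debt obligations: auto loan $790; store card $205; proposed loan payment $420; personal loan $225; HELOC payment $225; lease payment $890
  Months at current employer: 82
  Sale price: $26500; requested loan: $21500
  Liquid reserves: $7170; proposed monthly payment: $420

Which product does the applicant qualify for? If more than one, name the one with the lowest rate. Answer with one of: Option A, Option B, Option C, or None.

Total debts = (790 + 205 + 420 + 225 + 225 + 890) = 2,755; DTI = 2,755/5,750 = 47.9%.
LTV = 21,500/26,500 = 81.1%.
Reserves = 7,170/420 = 17.1 months.
Option A: score 784 ≥ 700; DTI 47.9% ≤ 50%; LTV 81.1% ≤ 100% → qualifies.
Option B: score 784 ≥ 660; DTI 47.9% ≤ 50%; LTV 81.1% ≤ 97% → qualifies.
Option C: score 784 ≥ 580; DTI 47.9% ≤ 50%; LTV 81.1% ≤ 100%; employment 82 ≥ 24 mo; reserves 17.1 ≥ 9 mo → qualifies.
Qualifying: Option A, Option B, Option C. Lowest rate is 6.48% → Option C.

Option C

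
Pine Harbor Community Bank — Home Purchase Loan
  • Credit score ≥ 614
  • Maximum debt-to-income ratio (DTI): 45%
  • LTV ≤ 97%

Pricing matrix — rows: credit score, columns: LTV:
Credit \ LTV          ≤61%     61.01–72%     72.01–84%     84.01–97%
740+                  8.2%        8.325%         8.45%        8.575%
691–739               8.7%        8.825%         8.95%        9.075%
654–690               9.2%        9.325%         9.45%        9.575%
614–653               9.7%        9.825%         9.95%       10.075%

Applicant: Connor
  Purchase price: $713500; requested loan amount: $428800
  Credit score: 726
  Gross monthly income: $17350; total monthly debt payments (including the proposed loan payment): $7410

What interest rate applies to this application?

8.7%

Credit score 726 ≥ 614; Debt-to-income = 7,410/17,350 = 42.7% — meets 45% limit
LTV = 428,800/713,500 = 60.1% ≤ 97%
Credit 726 → row 691–739; LTV 60.1% → column ≤61%. Grid cell → 8.7%.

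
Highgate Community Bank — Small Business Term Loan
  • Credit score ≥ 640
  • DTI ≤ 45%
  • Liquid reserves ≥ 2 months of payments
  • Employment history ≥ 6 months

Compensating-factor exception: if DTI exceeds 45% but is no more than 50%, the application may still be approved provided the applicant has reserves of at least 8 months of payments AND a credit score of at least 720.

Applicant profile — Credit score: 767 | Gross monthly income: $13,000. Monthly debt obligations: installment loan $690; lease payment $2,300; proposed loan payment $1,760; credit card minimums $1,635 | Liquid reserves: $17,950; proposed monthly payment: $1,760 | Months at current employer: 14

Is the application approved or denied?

Approved

Credit score 767 ≥ 640 (meets base)
Total debts = (690 + 2,300 + 1,760 + 1,635) = 6,385. DTI = 6,385/13,000 = 49.1% > 45% — standard DTI limit exceeded.
Reserves = 17,950/1,760 = 10.2 months ≥ 2
Employment 14 ≥ 6 months
49.1% falls in the override range (45%–50%), so the compensating-factor test applies.
Reserves 10.2 ≥ 8 months; credit score 767 ≥ 720.
Both override conditions satisfied; DTI exception granted.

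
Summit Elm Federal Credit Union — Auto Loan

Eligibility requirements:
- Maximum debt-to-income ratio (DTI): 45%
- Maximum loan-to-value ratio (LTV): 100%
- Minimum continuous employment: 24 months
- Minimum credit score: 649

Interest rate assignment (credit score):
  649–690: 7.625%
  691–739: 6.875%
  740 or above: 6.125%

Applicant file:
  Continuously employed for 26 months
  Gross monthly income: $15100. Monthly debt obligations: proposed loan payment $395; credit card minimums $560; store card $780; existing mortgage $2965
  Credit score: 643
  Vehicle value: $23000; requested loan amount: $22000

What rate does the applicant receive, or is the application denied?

Credit score 643 < 649 (below minimum)
Total monthly debts = (395 + 560 + 780 + 2,965) = 4,700. Debt-to-income = 4,700/15,100 = 31.1% — meets 45% limit
Loan-to-value = 22,000/23,000 = 95.7% — pass (100% max)
Employment 26 ≥ 24 months
Not all requirements met → denied.

Denied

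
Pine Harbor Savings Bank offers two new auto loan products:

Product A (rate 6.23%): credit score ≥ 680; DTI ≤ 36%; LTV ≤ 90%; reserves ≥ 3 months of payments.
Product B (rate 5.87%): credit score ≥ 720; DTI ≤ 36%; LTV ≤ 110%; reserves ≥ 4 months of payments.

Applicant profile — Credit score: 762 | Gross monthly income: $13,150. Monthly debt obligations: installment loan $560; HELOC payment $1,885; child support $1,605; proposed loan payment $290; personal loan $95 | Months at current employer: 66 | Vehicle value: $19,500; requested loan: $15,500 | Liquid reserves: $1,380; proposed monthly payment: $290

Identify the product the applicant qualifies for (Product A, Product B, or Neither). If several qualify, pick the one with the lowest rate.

Total debts = (560 + 1,885 + 1,605 + 290 + 95) = 4,435; DTI = 4,435/13,150 = 33.7%.
LTV = 15,500/19,500 = 79.5%.
Reserves = 1,380/290 = 4.8 months.
Product A: score 762 ≥ 680; DTI 33.7% ≤ 36%; LTV 79.5% ≤ 90%; reserves 4.8 ≥ 3 mo → qualifies.
Product B: score 762 ≥ 720; DTI 33.7% ≤ 36%; LTV 79.5% ≤ 110%; reserves 4.8 ≥ 4 mo → qualifies.
Qualifying: Product A, Product B. Lowest rate is 5.87% → Product B.

Product B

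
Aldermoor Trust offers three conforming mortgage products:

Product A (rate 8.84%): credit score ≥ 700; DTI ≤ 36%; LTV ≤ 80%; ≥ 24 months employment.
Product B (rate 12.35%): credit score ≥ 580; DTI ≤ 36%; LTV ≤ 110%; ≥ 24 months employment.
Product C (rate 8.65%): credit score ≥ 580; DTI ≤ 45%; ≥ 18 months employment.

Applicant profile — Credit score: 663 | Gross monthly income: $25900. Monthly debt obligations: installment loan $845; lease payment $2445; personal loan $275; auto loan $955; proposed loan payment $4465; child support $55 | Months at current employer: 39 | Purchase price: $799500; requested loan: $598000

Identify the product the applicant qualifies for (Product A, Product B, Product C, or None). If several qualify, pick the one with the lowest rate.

Total debts = (845 + 2,445 + 275 + 955 + 4,465 + 55) = 9,040; DTI = 9,040/25,900 = 34.9%.
LTV = 598,000/799,500 = 74.8%.
Product A: score 663 < 700; DTI 34.9% ≤ 36%; LTV 74.8% ≤ 80%; employment 39 ≥ 24 mo → does not qualify.
Product B: score 663 ≥ 580; DTI 34.9% ≤ 36%; LTV 74.8% ≤ 110%; employment 39 ≥ 24 mo → qualifies.
Product C: score 663 ≥ 580; DTI 34.9% ≤ 45%; employment 39 ≥ 18 mo → qualifies.
Qualifying: Product B, Product C. Lowest rate is 8.65% → Product C.

Product C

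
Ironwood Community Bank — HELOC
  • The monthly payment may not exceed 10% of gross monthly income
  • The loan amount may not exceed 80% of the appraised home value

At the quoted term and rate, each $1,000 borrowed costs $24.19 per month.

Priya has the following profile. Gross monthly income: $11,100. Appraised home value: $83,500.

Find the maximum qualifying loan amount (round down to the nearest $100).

Payment cap: 10% × $11,100 = $1,110/month.
At $24.19 per $1,000, that supports 1,110/24.19 × 1,000 ≈ $45,886 → $45,800.
LTV cap: 80% × $83,500 = $66,800 → $66,800.
Binding constraint: payment-to-income.

$45,800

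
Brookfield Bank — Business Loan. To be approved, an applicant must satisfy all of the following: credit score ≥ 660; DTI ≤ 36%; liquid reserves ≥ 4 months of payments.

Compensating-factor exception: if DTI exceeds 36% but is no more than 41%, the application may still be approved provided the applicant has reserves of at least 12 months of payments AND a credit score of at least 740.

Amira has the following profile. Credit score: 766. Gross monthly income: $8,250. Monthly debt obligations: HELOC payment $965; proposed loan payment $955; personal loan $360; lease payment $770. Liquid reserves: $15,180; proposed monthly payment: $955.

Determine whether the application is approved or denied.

Approved

Credit score 766 ≥ 660 (meets base)
Total debts = (965 + 955 + 360 + 770) = 3,050. DTI = 3,050/8,250 = 37% > 36% — standard DTI limit exceeded.
Liquid reserves cover 15,180/955 = 15.9 months — ≥ 4 required
37% falls in the override range (36%–41%), so the compensating-factor test applies.
Override check — reserves: 15.9 mo (ok); score: 766 (ok).
Both compensating conditions met → exception applies.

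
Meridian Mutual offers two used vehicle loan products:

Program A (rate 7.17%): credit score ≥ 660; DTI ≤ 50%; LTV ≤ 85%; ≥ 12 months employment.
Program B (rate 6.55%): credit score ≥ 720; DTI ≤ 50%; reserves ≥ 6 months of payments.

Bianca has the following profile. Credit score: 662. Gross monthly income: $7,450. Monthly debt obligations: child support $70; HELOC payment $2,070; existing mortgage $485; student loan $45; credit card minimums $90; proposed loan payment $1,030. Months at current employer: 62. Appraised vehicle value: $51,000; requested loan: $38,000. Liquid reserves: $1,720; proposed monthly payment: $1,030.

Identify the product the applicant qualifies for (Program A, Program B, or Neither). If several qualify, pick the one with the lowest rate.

Neither

Total debts = (70 + 2,070 + 485 + 45 + 90 + 1,030) = 3,790; DTI = 3,790/7,450 = 50.9%.
LTV = 38,000/51,000 = 74.5%.
Reserves = 1,720/1,030 = 1.7 months.
Program A: score 662 ≥ 660; DTI 50.9% > 50%; LTV 74.5% ≤ 85%; employment 62 ≥ 12 mo → does not qualify.
Program B: score 662 < 720; DTI 50.9% > 50%; reserves 1.7 < 6 mo → does not qualify.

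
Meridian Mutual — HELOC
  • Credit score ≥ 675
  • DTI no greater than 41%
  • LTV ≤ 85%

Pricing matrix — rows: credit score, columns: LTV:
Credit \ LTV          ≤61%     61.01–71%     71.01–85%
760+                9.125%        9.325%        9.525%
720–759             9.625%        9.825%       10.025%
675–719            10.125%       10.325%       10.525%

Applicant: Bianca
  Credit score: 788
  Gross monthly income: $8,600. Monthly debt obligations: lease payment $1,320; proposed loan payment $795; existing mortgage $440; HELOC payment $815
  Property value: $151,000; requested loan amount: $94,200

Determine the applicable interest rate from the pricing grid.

Credit score 788 ≥ 675; Total monthly debts = (1,320 + 795 + 440 + 815) = 3,370. DTI: 3,370 ÷ 8,600 = 39.2%, within the 41% cap
LTV = 94,200/151,000 = 62.4% ≤ 85%
Score 788 is in the 760+ band; LTV 62.4% is in the 61.01–71% band → 9.325%.

9.325%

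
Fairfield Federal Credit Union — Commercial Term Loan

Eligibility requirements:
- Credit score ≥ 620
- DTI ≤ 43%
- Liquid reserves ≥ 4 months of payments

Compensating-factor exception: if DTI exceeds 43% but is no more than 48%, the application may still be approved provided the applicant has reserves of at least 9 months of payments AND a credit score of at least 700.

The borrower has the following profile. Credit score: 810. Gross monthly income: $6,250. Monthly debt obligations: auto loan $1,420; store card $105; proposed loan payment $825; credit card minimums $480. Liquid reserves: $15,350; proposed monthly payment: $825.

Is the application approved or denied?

Approved

Credit score 810 ≥ 620 (meets base)
Total debts = (1,420 + 105 + 825 + 480) = 2,830. DTI = 2,830/6,250 = 45.3% > 43% — standard DTI limit exceeded.
Reserves = 15,350/825 = 18.6 months ≥ 4
DTI 45.3% is within the 43%–48% exception band; checking compensating factors.
Override check — reserves: 18.6 mo (ok); score: 810 (ok).
Both compensating conditions met → exception applies.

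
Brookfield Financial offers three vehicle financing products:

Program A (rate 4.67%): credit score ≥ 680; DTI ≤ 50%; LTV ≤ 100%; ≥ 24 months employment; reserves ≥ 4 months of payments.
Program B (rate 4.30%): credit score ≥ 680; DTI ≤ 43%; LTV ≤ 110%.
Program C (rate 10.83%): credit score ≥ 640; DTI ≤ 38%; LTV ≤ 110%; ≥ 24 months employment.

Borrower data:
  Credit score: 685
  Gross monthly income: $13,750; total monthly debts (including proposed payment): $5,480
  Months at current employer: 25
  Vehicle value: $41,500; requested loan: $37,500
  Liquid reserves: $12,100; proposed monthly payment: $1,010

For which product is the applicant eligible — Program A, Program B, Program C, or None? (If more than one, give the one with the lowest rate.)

DTI = 5,480/13,750 = 39.9%.
LTV = 37,500/41,500 = 90.4%.
Reserves = 12,100/1,010 = 12.0 months.
Program A: score 685 ≥ 680; DTI 39.9% ≤ 50%; LTV 90.4% ≤ 100%; employment 25 ≥ 24 mo; reserves 12.0 ≥ 4 mo → qualifies.
Program B: score 685 ≥ 680; DTI 39.9% ≤ 43%; LTV 90.4% ≤ 110% → qualifies.
Program C: score 685 ≥ 640; DTI 39.9% > 38%; LTV 90.4% ≤ 110%; employment 25 ≥ 24 mo → does not qualify.
Qualifying: Program A, Program B. Lowest rate is 4.30% → Program B.

Program B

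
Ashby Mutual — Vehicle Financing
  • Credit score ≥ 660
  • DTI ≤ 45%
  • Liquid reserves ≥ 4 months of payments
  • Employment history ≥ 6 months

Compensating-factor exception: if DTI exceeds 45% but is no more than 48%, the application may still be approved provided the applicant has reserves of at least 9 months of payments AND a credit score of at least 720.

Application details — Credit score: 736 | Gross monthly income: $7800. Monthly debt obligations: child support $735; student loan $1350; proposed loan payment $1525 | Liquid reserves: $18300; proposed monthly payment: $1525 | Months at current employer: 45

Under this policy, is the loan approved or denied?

Approved

Credit score 736 ≥ 660 (meets base)
Total debts = (735 + 1,350 + 1,525) = 3,610. DTI = 3,610/7,800 = 46.3% > 45% — standard DTI limit exceeded.
Reserves = 18,300/1,525 = 12.0 months ≥ 4
Employment 45 ≥ 6 months
DTI 46.3% is within the 45%–48% exception band; checking compensating factors.
Override check — reserves: 12.0 mo (ok); score: 736 (ok).
Both override conditions satisfied; DTI exception granted.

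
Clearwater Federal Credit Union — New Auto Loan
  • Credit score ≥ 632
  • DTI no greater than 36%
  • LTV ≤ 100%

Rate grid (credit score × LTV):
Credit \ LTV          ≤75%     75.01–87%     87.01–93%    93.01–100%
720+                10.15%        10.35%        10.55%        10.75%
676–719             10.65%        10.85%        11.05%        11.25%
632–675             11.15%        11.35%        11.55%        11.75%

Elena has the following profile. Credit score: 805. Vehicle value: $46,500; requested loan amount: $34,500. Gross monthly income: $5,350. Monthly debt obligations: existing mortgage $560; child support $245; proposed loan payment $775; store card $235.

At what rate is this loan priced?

Credit score 805 ≥ 632; Total monthly debts = (560 + 245 + 775 + 235) = 1,815. DTI = 1,815/5,350 = 33.9% ≤ 36%
LTV = 34,500/46,500 = 74.2% ≤ 100%
Score 805 is in the 720+ band; LTV 74.2% is in the ≤75% band → 10.15%.

10.15%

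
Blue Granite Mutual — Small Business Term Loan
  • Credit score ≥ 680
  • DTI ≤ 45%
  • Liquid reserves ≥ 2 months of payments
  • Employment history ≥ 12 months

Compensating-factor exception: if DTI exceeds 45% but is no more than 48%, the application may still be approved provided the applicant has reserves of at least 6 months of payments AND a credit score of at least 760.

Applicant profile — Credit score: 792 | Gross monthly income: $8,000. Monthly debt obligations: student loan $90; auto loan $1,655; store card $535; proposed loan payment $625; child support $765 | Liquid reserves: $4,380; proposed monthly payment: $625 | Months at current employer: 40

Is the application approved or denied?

Credit score 792 ≥ 680 (meets base)
Total debts = (90 + 1,655 + 535 + 625 + 765) = 3,670. DTI = 3,670/8,000 = 45.9% > 45% — standard DTI limit exceeded.
Reserves: 4,380 ÷ 625 = 7.0 months (meets 2-month minimum)
Employment 40 ≥ 12 months
DTI 45.9% is within the 45%–48% exception band; checking compensating factors.
Reserves 7.0 ≥ 6 months; credit score 792 ≥ 760.
Both compensating conditions met → exception applies.

Approved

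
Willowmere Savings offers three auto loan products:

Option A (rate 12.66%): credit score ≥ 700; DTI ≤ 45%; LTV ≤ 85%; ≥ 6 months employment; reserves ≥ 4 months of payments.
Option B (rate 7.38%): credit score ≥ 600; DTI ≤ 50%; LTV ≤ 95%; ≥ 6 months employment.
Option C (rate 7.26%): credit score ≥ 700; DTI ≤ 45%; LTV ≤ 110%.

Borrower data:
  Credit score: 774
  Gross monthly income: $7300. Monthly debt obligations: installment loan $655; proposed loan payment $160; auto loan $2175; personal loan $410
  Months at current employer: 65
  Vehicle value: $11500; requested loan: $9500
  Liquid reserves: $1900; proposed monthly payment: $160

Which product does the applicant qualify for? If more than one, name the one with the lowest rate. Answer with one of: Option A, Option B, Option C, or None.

Total debts = (655 + 160 + 2,175 + 410) = 3,400; DTI = 3,400/7,300 = 46.6%.
LTV = 9,500/11,500 = 82.6%.
Reserves = 1,900/160 = 11.9 months.
Option A: score 774 ≥ 700; DTI 46.6% > 45%; LTV 82.6% ≤ 85%; employment 65 ≥ 6 mo; reserves 11.9 ≥ 4 mo → does not qualify.
Option B: score 774 ≥ 600; DTI 46.6% ≤ 50%; LTV 82.6% ≤ 95%; employment 65 ≥ 6 mo → qualifies.
Option C: score 774 ≥ 700; DTI 46.6% > 45%; LTV 82.6% ≤ 110% → does not qualify.

Option B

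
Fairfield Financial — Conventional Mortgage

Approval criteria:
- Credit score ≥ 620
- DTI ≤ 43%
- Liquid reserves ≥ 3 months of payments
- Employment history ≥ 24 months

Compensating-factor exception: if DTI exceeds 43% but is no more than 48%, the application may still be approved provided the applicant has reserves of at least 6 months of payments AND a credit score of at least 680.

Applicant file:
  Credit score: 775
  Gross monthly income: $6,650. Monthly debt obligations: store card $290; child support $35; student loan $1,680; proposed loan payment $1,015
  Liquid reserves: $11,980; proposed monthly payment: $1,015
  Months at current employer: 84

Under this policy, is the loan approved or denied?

Approved

Credit score 775 ≥ 620 (meets base)
Total debts = (290 + 35 + 1,680 + 1,015) = 3,020. DTI = 3,020/6,650 = 45.4% > 43% — standard DTI limit exceeded.
Liquid reserves cover 11,980/1,015 = 11.8 months — ≥ 3 required
Employment 84 ≥ 24 months
DTI 45.4% is within the 43%–48% exception band; checking compensating factors.
Override check — reserves: 11.8 mo (ok); score: 775 (ok).
Both compensating conditions met → exception applies.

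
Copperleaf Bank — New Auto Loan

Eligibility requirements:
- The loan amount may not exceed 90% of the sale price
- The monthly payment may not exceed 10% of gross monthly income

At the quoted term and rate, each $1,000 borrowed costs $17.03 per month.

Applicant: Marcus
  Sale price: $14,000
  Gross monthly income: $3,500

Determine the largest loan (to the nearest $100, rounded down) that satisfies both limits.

Payment cap: 10% × $3,500 = $350/month.
At $17.03 per $1,000, that supports 350/17.03 × 1,000 ≈ $20,551 → $20,500.
LTV cap: 90% × $14,000 = $12,600 → $12,600.
Binding constraint: loan-to-value.

$12,600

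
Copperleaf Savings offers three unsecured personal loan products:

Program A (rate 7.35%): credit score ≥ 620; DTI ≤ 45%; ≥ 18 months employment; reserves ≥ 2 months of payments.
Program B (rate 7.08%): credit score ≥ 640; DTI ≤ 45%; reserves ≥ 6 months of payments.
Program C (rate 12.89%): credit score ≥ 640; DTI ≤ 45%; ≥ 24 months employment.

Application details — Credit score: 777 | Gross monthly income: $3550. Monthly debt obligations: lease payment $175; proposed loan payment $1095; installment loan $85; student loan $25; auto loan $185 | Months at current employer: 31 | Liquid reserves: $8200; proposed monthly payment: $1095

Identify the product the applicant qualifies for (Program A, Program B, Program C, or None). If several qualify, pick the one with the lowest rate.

Total debts = (175 + 1,095 + 85 + 25 + 185) = 1,565; DTI = 1,565/3,550 = 44.1%.
Reserves = 8,200/1,095 = 7.5 months.
Program A: score 777 ≥ 620; DTI 44.1% ≤ 45%; employment 31 ≥ 18 mo; reserves 7.5 ≥ 2 mo → qualifies.
Program B: score 777 ≥ 640; DTI 44.1% ≤ 45%; reserves 7.5 ≥ 6 mo → qualifies.
Program C: score 777 ≥ 640; DTI 44.1% ≤ 45%; employment 31 ≥ 24 mo → qualifies.
Qualifying: Program A, Program B, Program C. Lowest rate is 7.08% → Program B.

Program B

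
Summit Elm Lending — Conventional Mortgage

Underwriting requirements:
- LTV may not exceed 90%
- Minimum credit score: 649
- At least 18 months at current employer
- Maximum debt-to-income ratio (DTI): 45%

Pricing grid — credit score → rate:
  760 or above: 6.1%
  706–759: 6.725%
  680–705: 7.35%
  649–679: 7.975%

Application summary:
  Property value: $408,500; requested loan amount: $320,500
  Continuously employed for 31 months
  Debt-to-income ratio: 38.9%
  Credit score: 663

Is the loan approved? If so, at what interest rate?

Credit score 663 ≥ 649 (meets minimum)
Employment 31 ≥ 18 months
Debt-to-income 38.9% vs 45% cap — pass
LTV: 320,500 ÷ 408,500 = 78.5%, within 90% cap
All requirements met. Score 663 falls in the 649–679 tier → 7.975%.

Approved at 7.975%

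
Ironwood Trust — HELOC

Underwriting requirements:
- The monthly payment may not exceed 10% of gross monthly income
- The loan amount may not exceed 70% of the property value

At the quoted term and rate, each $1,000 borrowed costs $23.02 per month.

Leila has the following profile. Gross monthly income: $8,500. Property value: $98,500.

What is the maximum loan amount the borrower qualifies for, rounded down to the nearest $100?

$36,900

Payment cap: 10% × $8,500 = $850/month.
At $23.02 per $1,000, that supports 850/23.02 × 1,000 ≈ $36,924 → $36,900.
LTV cap: 70% × $98,500 = $68,950 → $68,900.
Binding constraint: payment-to-income.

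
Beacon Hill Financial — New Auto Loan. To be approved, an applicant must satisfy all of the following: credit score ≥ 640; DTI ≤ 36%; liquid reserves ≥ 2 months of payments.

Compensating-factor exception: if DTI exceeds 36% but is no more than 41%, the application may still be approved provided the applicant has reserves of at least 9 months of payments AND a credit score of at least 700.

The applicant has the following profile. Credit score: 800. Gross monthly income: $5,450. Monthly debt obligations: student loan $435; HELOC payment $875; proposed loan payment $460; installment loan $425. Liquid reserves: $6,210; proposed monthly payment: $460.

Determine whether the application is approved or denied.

Approved

Credit score 800 ≥ 640 (meets base)
Total debts = (435 + 875 + 460 + 425) = 2,195. DTI = 2,195/5,450 = 40.3% > 36% — standard DTI limit exceeded.
Liquid reserves cover 6,210/460 = 13.5 months — ≥ 2 required
DTI 40.3% is within the 36%–41% exception band; checking compensating factors.
Reserves 13.5 ≥ 9 months; credit score 800 ≥ 700.
Both override conditions satisfied; DTI exception granted.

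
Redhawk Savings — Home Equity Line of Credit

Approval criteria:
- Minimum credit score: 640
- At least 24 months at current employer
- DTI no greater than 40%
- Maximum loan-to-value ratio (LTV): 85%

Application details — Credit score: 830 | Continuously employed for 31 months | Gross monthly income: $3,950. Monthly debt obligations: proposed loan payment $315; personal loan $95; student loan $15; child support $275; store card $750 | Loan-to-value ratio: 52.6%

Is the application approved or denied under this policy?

Approved

Credit score 830 ≥ 640 (meets)
Employment 31 ≥ 24 months
Total monthly debts = (315 + 95 + 15 + 275 + 750) = 1,450. DTI = 1,450/3,950 = 36.7% ≤ 40%
LTV 52.6% ≤ 85%
All criteria satisfied.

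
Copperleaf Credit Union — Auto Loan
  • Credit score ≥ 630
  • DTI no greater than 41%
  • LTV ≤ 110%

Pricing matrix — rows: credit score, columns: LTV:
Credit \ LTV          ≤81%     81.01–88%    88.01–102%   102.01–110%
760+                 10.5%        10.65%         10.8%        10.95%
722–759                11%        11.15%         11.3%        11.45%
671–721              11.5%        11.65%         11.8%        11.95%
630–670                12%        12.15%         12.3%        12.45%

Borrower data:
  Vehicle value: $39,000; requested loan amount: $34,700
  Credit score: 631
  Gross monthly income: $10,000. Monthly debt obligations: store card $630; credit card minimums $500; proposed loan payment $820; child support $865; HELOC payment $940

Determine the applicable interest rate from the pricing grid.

12.3%

Credit score 631 ≥ 630; Total monthly debts = (630 + 500 + 820 + 865 + 940) = 3,755. Debt-to-income = 3,755/10,000 = 37.5% — meets 41% limit
LTV: 34,700 ÷ 39,000 = 89%, within 110% cap
Row: 631 falls in 630–670. Column: 89% falls in 88.01–102%. Rate = 12.3%.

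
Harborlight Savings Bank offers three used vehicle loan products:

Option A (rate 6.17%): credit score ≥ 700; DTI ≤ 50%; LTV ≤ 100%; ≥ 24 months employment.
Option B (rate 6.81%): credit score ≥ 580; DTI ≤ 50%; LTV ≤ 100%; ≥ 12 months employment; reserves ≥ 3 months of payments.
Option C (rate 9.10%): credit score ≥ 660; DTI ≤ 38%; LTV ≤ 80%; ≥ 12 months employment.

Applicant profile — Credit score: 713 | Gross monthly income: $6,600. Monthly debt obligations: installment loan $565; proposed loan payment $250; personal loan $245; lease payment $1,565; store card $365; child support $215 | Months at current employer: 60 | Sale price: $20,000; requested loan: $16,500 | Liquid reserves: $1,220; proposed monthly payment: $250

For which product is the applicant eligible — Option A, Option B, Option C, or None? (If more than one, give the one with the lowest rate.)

Option A

Total debts = (565 + 250 + 245 + 1,565 + 365 + 215) = 3,205; DTI = 3,205/6,600 = 48.6%.
LTV = 16,500/20,000 = 82.5%.
Reserves = 1,220/250 = 4.9 months.
Option A: score 713 ≥ 700; DTI 48.6% ≤ 50%; LTV 82.5% ≤ 100%; employment 60 ≥ 24 mo → qualifies.
Option B: score 713 ≥ 580; DTI 48.6% ≤ 50%; LTV 82.5% ≤ 100%; employment 60 ≥ 12 mo; reserves 4.9 ≥ 3 mo → qualifies.
Option C: score 713 ≥ 660; DTI 48.6% > 38%; LTV 82.5% > 80%; employment 60 ≥ 12 mo → does not qualify.
Qualifying: Option A, Option B. Lowest rate is 6.17% → Option A.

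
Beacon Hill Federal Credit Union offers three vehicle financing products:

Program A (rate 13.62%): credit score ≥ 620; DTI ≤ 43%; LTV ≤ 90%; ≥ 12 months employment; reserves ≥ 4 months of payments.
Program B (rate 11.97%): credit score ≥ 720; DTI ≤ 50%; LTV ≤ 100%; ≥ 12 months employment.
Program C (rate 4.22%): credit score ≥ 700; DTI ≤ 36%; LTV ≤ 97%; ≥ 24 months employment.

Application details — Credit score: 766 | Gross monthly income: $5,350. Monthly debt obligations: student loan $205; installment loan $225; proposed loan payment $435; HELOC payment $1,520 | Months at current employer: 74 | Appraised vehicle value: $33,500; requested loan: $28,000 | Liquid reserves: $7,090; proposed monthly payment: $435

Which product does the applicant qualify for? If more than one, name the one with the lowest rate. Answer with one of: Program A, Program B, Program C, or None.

Program B

Total debts = (205 + 225 + 435 + 1,520) = 2,385; DTI = 2,385/5,350 = 44.6%.
LTV = 28,000/33,500 = 83.6%.
Reserves = 7,090/435 = 16.3 months.
Program A: score 766 ≥ 620; DTI 44.6% > 43%; LTV 83.6% ≤ 90%; employment 74 ≥ 12 mo; reserves 16.3 ≥ 4 mo → does not qualify.
Program B: score 766 ≥ 720; DTI 44.6% ≤ 50%; LTV 83.6% ≤ 100%; employment 74 ≥ 12 mo → qualifies.
Program C: score 766 ≥ 700; DTI 44.6% > 36%; LTV 83.6% ≤ 97%; employment 74 ≥ 24 mo → does not qualify.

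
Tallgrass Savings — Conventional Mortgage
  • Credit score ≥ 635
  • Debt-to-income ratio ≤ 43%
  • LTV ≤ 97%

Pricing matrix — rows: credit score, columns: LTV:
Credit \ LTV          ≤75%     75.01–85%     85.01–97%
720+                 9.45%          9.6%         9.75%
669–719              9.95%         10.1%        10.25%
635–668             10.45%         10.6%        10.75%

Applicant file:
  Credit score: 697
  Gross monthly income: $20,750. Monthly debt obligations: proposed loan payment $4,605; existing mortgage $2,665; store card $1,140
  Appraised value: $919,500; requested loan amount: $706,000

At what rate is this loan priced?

10.1%

Credit score 697 ≥ 635; Total monthly debts = (4,605 + 2,665 + 1,140) = 8,410. DTI: 8,410 ÷ 20,750 = 40.5%, within the 43% cap
LTV: 706,000 ÷ 919,500 = 76.8%, within 97% cap
Row: 697 falls in 669–719. Column: 76.8% falls in 75.01–85%. Rate = 10.1%.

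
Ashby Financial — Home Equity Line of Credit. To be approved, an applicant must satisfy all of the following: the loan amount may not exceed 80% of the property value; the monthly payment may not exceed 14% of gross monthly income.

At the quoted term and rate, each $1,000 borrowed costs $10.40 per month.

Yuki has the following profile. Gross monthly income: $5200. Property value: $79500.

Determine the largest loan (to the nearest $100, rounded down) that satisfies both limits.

$63,600

Payment cap: 14% × $5,200 = $728/month.
At $10.40 per $1,000, that supports 728/10.40 × 1,000 ≈ $70,000 → $70,000.
LTV cap: 80% × $79,500 = $63,600 → $63,600.
Binding constraint: loan-to-value.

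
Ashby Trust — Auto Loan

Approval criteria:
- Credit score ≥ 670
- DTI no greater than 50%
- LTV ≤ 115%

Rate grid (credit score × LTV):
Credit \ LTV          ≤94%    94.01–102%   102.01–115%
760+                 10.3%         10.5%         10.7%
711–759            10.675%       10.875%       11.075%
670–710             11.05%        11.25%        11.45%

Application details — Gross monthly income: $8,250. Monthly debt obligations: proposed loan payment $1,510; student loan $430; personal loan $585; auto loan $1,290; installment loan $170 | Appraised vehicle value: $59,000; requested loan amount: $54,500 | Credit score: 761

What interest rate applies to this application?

Credit score 761 ≥ 670; Total monthly debts = (1,510 + 430 + 585 + 1,290 + 170) = 3,985. Debt-to-income = 3,985/8,250 = 48.3% — meets 50% limit
LTV = 54,500/59,000 = 92.4% ≤ 115%
Score 761 is in the 760+ band; LTV 92.4% is in the ≤94% band → 10.3%.

10.3%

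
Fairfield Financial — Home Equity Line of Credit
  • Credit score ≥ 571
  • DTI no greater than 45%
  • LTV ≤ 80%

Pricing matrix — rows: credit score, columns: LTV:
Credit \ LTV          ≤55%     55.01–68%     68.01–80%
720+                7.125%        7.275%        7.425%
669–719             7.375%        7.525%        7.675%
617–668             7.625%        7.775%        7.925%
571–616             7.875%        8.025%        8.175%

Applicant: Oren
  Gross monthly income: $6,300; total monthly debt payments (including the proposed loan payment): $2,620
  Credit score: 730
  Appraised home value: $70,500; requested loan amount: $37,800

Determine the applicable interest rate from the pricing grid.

Credit score 730 ≥ 571; DTI: 2,620 ÷ 6,300 = 41.6%, within the 45% cap
Loan-to-value = 37,800/70,500 = 53.6% — pass (80% max)
Row: 730 falls in 720+. Column: 53.6% falls in ≤55%. Rate = 7.125%.

7.125%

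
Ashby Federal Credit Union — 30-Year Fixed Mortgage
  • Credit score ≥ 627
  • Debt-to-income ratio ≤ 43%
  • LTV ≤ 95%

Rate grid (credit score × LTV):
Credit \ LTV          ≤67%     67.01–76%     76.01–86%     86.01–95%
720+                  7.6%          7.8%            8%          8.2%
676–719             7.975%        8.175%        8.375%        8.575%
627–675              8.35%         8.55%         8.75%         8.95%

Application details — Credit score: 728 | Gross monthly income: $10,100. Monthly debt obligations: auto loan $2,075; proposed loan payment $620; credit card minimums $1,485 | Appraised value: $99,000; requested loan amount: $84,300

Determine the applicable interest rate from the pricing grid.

8%

Credit score 728 ≥ 627; Total monthly debts = (2,075 + 620 + 1,485) = 4,180. DTI = 4,180/10,100 = 41.4% ≤ 43%
Loan-to-value = 84,300/99,000 = 85.2% — pass (95% max)
Row: 728 falls in 720+. Column: 85.2% falls in 76.01–86%. Rate = 8%.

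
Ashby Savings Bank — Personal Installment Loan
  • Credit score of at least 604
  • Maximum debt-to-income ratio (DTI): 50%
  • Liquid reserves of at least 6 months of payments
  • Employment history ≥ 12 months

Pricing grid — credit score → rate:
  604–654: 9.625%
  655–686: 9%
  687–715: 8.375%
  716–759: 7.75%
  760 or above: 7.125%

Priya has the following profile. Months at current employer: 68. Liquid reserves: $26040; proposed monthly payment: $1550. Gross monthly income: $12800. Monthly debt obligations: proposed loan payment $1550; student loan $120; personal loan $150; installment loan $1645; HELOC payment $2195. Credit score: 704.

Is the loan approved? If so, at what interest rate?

Credit score 704 ≥ 604 (meets minimum)
Total monthly debts = (1,550 + 120 + 150 + 1,645 + 2,195) = 5,660. DTI = 5,660/12,800 = 44.2% ≤ 50%
Employment 68 ≥ 12 months
Liquid reserves cover 26,040/1,550 = 16.8 months — ≥ 6 required
All requirements met. Score 704 falls in the 687–715 tier → 8.375%.

Approved at 8.375%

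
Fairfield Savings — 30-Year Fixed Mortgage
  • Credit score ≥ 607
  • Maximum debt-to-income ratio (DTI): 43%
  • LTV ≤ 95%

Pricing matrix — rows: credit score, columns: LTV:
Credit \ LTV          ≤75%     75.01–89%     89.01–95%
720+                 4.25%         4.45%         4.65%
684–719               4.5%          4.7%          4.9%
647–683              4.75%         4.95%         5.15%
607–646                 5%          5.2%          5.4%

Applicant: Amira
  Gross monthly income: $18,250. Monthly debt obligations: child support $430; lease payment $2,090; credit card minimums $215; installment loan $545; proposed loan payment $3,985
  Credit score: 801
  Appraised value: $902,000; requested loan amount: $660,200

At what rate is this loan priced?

4.25%

Credit score 801 ≥ 607; Total monthly debts = (430 + 2,090 + 215 + 545 + 3,985) = 7,265. DTI = 7,265/18,250 = 39.8% ≤ 43%
LTV = 660,200/902,000 = 73.2% ≤ 95%
Credit 801 → row 720+; LTV 73.2% → column ≤75%. Grid cell → 4.25%.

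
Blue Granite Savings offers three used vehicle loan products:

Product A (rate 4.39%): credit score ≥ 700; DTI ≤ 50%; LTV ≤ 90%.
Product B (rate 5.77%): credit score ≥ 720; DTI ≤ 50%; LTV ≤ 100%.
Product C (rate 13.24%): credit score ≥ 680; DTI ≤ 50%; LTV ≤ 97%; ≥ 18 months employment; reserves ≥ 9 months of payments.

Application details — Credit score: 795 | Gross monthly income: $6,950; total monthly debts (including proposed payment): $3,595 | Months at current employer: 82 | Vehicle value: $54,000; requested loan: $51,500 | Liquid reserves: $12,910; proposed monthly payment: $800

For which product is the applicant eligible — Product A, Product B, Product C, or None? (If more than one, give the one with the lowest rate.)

DTI = 3,595/6,950 = 51.7%.
LTV = 51,500/54,000 = 95.4%.
Reserves = 12,910/800 = 16.1 months.
Product A: score 795 ≥ 700; DTI 51.7% > 50%; LTV 95.4% > 90% → does not qualify.
Product B: score 795 ≥ 720; DTI 51.7% > 50%; LTV 95.4% ≤ 100% → does not qualify.
Product C: score 795 ≥ 680; DTI 51.7% > 50%; LTV 95.4% ≤ 97%; employment 82 ≥ 18 mo; reserves 16.1 ≥ 9 mo → does not qualify.

None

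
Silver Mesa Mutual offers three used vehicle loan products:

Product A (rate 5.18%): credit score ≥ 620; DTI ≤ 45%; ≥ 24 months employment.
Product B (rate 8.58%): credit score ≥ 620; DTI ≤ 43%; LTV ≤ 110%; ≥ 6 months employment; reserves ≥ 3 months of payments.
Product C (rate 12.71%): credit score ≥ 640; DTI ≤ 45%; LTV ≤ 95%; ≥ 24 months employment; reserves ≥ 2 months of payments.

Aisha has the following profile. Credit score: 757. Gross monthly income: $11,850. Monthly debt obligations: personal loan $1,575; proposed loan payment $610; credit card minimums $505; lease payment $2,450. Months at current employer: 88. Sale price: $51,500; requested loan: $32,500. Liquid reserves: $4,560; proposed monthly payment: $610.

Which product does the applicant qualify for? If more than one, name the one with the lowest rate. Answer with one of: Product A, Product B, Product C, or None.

Product A

Total debts = (1,575 + 610 + 505 + 2,450) = 5,140; DTI = 5,140/11,850 = 43.4%.
LTV = 32,500/51,500 = 63.1%.
Reserves = 4,560/610 = 7.5 months.
Product A: score 757 ≥ 620; DTI 43.4% ≤ 45%; employment 88 ≥ 24 mo → qualifies.
Product B: score 757 ≥ 620; DTI 43.4% > 43%; LTV 63.1% ≤ 110%; employment 88 ≥ 6 mo; reserves 7.5 ≥ 3 mo → does not qualify.
Product C: score 757 ≥ 640; DTI 43.4% ≤ 45%; LTV 63.1% ≤ 95%; employment 88 ≥ 24 mo; reserves 7.5 ≥ 2 mo → qualifies.
Qualifying: Product A, Product C. Lowest rate is 5.18% → Product A.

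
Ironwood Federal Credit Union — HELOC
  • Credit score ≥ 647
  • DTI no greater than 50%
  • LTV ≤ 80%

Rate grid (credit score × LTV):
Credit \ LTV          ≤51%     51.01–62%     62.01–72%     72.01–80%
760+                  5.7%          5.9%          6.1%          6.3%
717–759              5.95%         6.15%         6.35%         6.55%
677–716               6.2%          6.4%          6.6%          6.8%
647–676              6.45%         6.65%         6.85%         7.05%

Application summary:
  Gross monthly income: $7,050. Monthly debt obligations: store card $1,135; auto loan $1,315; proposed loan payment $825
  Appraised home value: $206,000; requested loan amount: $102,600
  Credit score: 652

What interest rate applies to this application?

6.45%

Credit score 652 ≥ 647; Total monthly debts = (1,135 + 1,315 + 825) = 3,275. DTI: 3,275 ÷ 7,050 = 46.5%, within the 50% cap
LTV = 102,600/206,000 = 49.8% ≤ 80%
Row: 652 falls in 647–676. Column: 49.8% falls in ≤51%. Rate = 6.45%.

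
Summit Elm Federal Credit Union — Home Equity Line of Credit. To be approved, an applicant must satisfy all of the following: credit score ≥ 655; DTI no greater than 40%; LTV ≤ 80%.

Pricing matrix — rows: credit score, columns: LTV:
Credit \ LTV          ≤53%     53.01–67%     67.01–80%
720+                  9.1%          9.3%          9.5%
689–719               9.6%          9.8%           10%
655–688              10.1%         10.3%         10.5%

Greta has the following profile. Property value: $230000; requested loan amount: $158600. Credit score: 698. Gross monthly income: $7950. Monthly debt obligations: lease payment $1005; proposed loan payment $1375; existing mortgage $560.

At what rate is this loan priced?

10%

Credit score 698 ≥ 655; Total monthly debts = (1,005 + 1,375 + 560) = 2,940. DTI: 2,940 ÷ 7,950 = 37%, within the 40% cap
Loan-to-value = 158,600/230,000 = 69% — pass (80% max)
Score 698 is in the 689–719 band; LTV 69% is in the 67.01–80% band → 10%.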